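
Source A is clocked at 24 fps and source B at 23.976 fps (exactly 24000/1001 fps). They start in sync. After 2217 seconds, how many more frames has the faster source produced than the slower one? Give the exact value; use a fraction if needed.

A emits 24 × 2217 = 53208 frames; B emits 24000/1001 × 2217 = 53208000/1001.
Difference = 53208/1001 frames (≈ 53.1548); B is behind A.

53208/1001 frames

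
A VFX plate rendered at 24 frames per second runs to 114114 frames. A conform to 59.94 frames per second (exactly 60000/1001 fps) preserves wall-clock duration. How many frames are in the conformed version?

Target frames = source frames × (target rate / source rate) = 114114 × (60000/1001)/(24) = 114114 × 2500/1001 = 285000.

285000 frames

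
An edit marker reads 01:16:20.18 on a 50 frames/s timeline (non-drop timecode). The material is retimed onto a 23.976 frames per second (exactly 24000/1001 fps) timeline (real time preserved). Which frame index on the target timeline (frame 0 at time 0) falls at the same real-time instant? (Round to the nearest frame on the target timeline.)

Source frame index: (1×3600 + 16×60 + 20) × 50 + 18 = 229018.
Real time: 229018 / (50) = 114509/25 s.
Target frame: (114509/25) × (24000/1001) = 109928640/1001 ≈ 109818.821 → 109819.

frame 109819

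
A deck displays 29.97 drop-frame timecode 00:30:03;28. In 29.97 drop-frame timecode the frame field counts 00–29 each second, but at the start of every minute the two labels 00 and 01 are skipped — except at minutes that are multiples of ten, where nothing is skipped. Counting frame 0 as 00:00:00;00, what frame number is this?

Complete 10-minute blocks: 3, each 17982 frames → 53946.
Remaining 0 whole minutes in the current block: 0 frames.
Within the current minute: 3 × 30 + 28 = 118. Total = 53946 + 0 + 118 = 54064.

54064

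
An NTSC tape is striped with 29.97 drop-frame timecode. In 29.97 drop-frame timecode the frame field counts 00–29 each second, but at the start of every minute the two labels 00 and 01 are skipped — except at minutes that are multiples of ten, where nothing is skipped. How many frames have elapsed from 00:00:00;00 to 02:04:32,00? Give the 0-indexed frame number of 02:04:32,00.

223936

Complete 10-minute blocks: 12, each 17982 frames → 215784.
Remaining 4 whole minutes in the current block: 1800 + 3 × 1798 = 7194 frames.
Within the current minute: 32 × 30 + 0 − 2 = 958 (labels ;00/;01 skipped at this minute). Total = 215784 + 7194 + 958 = 223936.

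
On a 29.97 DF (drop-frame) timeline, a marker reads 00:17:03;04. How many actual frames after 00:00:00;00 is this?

30662

As if non-drop at 30 labels/s: (0 × 3600 + 17 × 60 + 3) × 30 + 4 = 30694.
Minute boundaries passed: 17; those not divisible by 10: 17 − 1 = 16; dropped labels = 2 × 16 = 32.
Actual frame index = 30694 − 32 = 30662.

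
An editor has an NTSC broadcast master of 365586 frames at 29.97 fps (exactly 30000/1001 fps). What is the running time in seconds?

Running time = 365586 / (30000/1001) = 12198.3862 s.

12198.3862 seconds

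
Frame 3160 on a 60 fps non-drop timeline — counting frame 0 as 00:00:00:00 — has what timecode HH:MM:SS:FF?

00:00:52:40

3160 ÷ 60 = 52 full seconds, remainder 40 frames.
52 s = 0 h 0 min 52 s.
Timecode: 00:00:52:40.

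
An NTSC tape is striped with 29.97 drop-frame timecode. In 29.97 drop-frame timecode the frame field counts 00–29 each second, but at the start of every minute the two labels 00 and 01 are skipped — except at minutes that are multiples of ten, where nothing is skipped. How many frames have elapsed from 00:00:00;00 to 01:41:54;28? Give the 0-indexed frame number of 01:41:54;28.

183266

Complete 10-minute blocks: 10, each 17982 frames → 179820.
Remaining 1 whole minute in the current block: 1800 + 0 × 1798 = 1800 frames.
Within the current minute: 54 × 30 + 28 − 2 = 1646 (labels ;00/;01 skipped at this minute). Total = 179820 + 1800 + 1646 = 183266.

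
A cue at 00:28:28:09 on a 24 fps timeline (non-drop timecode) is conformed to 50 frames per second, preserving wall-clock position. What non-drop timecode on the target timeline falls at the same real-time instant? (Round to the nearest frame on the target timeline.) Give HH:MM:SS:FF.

00:28:28:19

Source frame index: (0×3600 + 28×60 + 28) × 24 + 9 = 41001.
Real time: 41001 / (24) = 13667/8 s.
Target frame: (13667/8) × (50) = 341675/4 ≈ 85418.750 → 85419.
At 50 labels/s: frame 85419 → 00:28:28:19.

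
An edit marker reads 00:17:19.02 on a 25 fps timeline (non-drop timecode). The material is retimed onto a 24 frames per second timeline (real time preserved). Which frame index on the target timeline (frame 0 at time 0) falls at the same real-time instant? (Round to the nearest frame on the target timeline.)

frame 24938

Source frame index: (0×3600 + 17×60 + 19) × 25 + 2 = 25977.
Real time: 25977 / (25) = 25977/25 s.
Target frame: (25977/25) × (24) = 623448/25 ≈ 24937.920 → 24938.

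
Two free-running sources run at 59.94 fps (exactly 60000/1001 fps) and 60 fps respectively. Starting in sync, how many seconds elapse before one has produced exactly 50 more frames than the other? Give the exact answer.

The gap grows by |60 − 60000/1001| = 60/1001 frames per second.
Time for a 50-frame gap: 50 ÷ (60/1001) = 5005/6 s.

5005/6 seconds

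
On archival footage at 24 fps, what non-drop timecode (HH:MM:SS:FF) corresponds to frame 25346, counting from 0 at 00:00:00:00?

25346 ÷ 24 = 1056 full seconds, remainder 2 frames.
1056 s = 0 h 17 min 36 s.
Timecode: 00:17:36:02.

00:17:36:02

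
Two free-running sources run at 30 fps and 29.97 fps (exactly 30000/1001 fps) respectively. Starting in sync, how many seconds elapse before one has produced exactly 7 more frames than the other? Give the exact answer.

The gap grows by |30000/1001 − 30| = 30/1001 frames per second.
Time for a 7-frame gap: 7 ÷ (30/1001) = 7007/30 s.

7007/30 seconds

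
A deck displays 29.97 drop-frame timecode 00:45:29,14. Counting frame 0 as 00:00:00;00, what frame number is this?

81802

As if non-drop at 30 labels/s: (0 × 3600 + 45 × 60 + 29) × 30 + 14 = 81884.
Minute boundaries passed: 45; those not divisible by 10: 45 − 4 = 41; dropped labels = 2 × 41 = 82.
Actual frame index = 81884 − 82 = 81802.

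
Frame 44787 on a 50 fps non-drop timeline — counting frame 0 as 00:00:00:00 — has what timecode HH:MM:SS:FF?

00:14:55:37

44787 ÷ 50 = 895 full seconds, remainder 37 frames.
895 s = 0 h 14 min 55 s.
Timecode: 00:14:55:37.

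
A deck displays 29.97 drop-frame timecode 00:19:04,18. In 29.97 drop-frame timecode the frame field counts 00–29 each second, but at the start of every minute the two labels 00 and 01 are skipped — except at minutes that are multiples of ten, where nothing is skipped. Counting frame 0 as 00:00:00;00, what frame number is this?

34302

Complete 10-minute blocks: 1, each 17982 frames → 17982.
Remaining 9 whole minutes in the current block: 1800 + 8 × 1798 = 16184 frames.
Within the current minute: 4 × 30 + 18 − 2 = 136 (labels ;00/;01 skipped at this minute). Total = 17982 + 16184 + 136 = 34302.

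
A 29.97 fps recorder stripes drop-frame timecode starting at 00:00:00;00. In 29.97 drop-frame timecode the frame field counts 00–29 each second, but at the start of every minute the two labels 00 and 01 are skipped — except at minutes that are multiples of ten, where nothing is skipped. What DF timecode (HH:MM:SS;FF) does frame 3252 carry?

Ten DF minutes hold 17982 frames, so frame 3252 lies in block 0 (frames 0–17981) with 3252 frames into that block.
The block's first minute is 1800 frames and the rest 1798 each; 3252 frames reaches minute 1, so 0 × 18 + 1 × 2 = 2 labels have been skipped so far.
Adding those back, label number 3252 + 2 = 3254 at 30 labels/s is 108 s + 14 f = 0 h 1 min 48 s frame 14, i.e. 00:01:48;14.

00:01:48;14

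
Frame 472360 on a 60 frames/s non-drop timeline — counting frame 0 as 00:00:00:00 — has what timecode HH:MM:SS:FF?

02:11:12:40

472360 ÷ 60 = 7872 full seconds, remainder 40 frames.
7872 s = 2 h 11 min 12 s.
Timecode: 02:11:12:40.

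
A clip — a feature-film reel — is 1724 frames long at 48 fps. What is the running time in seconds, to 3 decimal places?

Running time = 1724 × 1/48 = 431/12 s ≈ 35.917 s.

35.917 seconds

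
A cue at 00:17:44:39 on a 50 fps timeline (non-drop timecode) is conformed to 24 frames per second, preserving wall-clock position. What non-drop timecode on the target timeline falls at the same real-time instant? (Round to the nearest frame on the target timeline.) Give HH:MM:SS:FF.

Source frame index: (0×3600 + 17×60 + 44) × 50 + 39 = 53239.
Real time: 53239 / (50) = 53239/50 s.
Target frame: (53239/50) × (24) = 638868/25 ≈ 25554.720 → 25555.
At 24 labels/s: frame 25555 → 00:17:44:19.

00:17:44:19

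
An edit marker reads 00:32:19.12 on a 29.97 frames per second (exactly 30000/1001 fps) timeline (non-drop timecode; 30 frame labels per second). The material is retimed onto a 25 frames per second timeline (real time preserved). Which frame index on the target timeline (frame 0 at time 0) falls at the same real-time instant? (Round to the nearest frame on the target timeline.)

Source frame index: (0×3600 + 32×60 + 19) × 30 + 12 = 58182.
Real time: 58182 / (30000/1001) = 9706697/5000 s.
Target frame: (9706697/5000) × (25) = 9706697/200 ≈ 48533.485 → 48533.

frame 48533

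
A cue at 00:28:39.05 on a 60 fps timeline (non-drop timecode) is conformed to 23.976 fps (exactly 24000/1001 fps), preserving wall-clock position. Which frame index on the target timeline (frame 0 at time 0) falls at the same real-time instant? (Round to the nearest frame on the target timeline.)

frame 41217

Source frame index: (0×3600 + 28×60 + 39) × 60 + 5 = 103145.
Real time: 103145 / (60) = 20629/12 s.
Target frame: (20629/12) × (24000/1001) = 5894000/143 ≈ 41216.783 → 41217.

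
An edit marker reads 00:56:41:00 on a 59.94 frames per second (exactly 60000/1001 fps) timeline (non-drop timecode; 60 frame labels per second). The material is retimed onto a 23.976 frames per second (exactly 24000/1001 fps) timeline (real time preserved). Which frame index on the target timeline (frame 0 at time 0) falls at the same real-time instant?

Source frame index: (0×3600 + 56×60 + 41) × 60 + 0 = 204060.
Real time: 204060 / (60000/1001) = 3404401/1000 s.
Target frame: (3404401/1000) × (24000/1001) = 81624.

frame 81624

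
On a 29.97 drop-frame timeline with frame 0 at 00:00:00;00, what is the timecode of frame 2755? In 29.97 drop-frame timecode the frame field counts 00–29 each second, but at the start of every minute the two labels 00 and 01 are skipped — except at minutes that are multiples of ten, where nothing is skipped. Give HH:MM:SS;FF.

Ten DF minutes hold 17982 frames, so frame 2755 lies in block 0 (frames 0–17981) with 2755 frames into that block.
The block's first minute is 1800 frames and the rest 1798 each; 2755 frames reaches minute 1, so 0 × 18 + 1 × 2 = 2 labels have been skipped so far.
Adding those back, label number 2755 + 2 = 2757 at 30 labels/s is 91 s + 27 f = 0 h 1 min 31 s frame 27, i.e. 00:01:31;27.

00:01:31;27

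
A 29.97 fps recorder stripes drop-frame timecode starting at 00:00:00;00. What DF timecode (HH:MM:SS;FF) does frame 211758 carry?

01:57:45;20

Ten DF minutes hold 17982 frames, so frame 211758 lies in block 11 (frames 197802–215783) with 13956 frames into that block.
The block's first minute is 1800 frames and the rest 1798 each; 13956 frames reaches minute 7, so 11 × 18 + 7 × 2 = 212 labels have been skipped so far.
Adding those back, label number 211758 + 212 = 211970 at 30 labels/s is 7065 s + 20 f = 1 h 57 min 45 s frame 20, i.e. 01:57:45;20.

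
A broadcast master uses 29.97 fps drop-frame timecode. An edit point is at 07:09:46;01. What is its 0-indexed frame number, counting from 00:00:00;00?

As if non-drop at 30 labels/s: (7 × 3600 + 9 × 60 + 46) × 30 + 1 = 773581.
Minute boundaries passed: 429; those not divisible by 10: 429 − 42 = 387; dropped labels = 2 × 387 = 774.
Actual frame index = 773581 − 774 = 772807.

772807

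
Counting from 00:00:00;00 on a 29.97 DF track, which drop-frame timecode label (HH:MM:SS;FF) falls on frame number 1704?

Each 10-minute DF block holds 10 × 60 × 30 − 9 × 2 = 17982 frames. 1704 ÷ 17982 → 0 full blocks, remainder 1704.
Within the partial block the first minute is 1800 frames and each further minute 1798, so 0 further minute boundaries passed. Total skipped labels = 18 × 0 + 2 × 0 = 0.
Non-drop label index = 1704 + 0 = 1704; at 30 labels/s that is 00:00:56:24, i.e. DF 00:00:56;24.

00:00:56;24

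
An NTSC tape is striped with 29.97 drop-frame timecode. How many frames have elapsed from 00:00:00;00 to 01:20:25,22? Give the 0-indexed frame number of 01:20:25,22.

144628

As if non-drop at 30 labels/s: (1 × 3600 + 20 × 60 + 25) × 30 + 22 = 144772.
Minute boundaries passed: 80; those not divisible by 10: 80 − 8 = 72; dropped labels = 2 × 72 = 144.
Actual frame index = 144772 − 144 = 144628.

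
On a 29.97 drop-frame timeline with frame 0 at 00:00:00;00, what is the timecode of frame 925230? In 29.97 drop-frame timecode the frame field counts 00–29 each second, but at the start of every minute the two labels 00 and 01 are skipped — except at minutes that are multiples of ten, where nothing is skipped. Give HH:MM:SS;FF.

08:34:31;26

Each 10-minute DF block holds 10 × 60 × 30 − 9 × 2 = 17982 frames. 925230 ÷ 17982 → 51 full blocks, remainder 8148.
Within the partial block the first minute is 1800 frames and each further minute 1798, so 4 further minute boundaries passed. Total skipped labels = 18 × 51 + 2 × 4 = 926.
Non-drop label index = 925230 + 926 = 926156; at 30 labels/s that is 08:34:31:26, i.e. DF 08:34:31;26.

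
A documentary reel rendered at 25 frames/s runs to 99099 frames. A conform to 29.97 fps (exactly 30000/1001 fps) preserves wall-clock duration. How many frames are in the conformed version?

Target frames = source frames × (target rate / source rate) = 99099 × (30000/1001)/(25) = 99099 × 1200/1001 = 118800.

118800 frames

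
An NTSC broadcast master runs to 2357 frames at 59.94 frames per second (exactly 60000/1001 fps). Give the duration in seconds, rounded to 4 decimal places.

39.3226 seconds

Running time = 2357 × 1001/60000 = 2359357/60000 s ≈ 39.3226 s.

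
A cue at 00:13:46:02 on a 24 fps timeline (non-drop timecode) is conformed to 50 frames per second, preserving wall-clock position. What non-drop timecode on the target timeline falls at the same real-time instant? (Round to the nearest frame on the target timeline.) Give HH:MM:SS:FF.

Source frame index: (0×3600 + 13×60 + 46) × 24 + 2 = 19826.
Real time: 19826 / (24) = 9913/12 s.
Target frame: (9913/12) × (50) = 247825/6 ≈ 41304.167 → 41304.
At 50 labels/s: frame 41304 → 00:13:46:04.

00:13:46:04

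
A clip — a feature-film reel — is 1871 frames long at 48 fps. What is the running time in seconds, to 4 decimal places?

38.9792 seconds

Running time = 1871 × 1/48 = 1871/48 s ≈ 38.9792 s.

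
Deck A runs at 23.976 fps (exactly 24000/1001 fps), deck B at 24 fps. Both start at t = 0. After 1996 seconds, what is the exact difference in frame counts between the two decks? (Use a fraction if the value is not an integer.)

47904/1001 frames

A emits 24000/1001 × 1996 = 47904000/1001 frames; B emits 24 × 1996 = 47904.
Difference = 47904/1001 frames (≈ 47.8561); B is ahead of A.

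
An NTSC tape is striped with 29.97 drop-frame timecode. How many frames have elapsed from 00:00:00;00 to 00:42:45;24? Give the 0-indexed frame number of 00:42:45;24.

76898

Complete 10-minute blocks: 4, each 17982 frames → 71928.
Remaining 2 whole minutes in the current block: 1800 + 1 × 1798 = 3598 frames.
Within the current minute: 45 × 30 + 24 − 2 = 1372 (labels ;00/;01 skipped at this minute). Total = 71928 + 3598 + 1372 = 76898.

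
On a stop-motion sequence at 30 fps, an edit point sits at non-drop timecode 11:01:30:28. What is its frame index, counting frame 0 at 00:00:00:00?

Total seconds to the label: (11 × 3600 + 1 × 60 + 30) = 39690.
Frame index = 39690 × 30 + 28 = 1190728.

1190728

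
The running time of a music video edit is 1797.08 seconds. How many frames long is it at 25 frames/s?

Frames = 1797.08 × 25 = 44927.

44927 frames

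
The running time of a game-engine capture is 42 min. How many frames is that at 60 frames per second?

151200 frames

42 min = 2520 s.
Frames = 2520 × 60 = 151200.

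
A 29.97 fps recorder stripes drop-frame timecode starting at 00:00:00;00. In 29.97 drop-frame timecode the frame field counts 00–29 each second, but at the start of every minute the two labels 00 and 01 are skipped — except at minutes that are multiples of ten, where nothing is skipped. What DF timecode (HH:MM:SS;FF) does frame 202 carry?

Ten DF minutes hold 17982 frames, so frame 202 lies in block 0 (frames 0–17981) with 202 frames into that block.
The block's first minute is 1800 frames and the rest 1798 each; 202 frames reaches minute 0, so 0 × 18 + 0 × 2 = 0 labels have been skipped so far.
Adding those back, label number 202 + 0 = 202 at 30 labels/s is 6 s + 22 f = 0 h 0 min 6 s frame 22, i.e. 00:00:06;22.

00:00:06;22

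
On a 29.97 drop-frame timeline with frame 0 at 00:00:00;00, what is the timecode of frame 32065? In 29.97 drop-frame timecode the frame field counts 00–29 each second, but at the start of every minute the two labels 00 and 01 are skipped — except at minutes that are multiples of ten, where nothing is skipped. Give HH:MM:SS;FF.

00:17:49;27

Ten DF minutes hold 17982 frames, so frame 32065 lies in block 1 (frames 17982–35963) with 14083 frames into that block.
The block's first minute is 1800 frames and the rest 1798 each; 14083 frames reaches minute 7, so 1 × 18 + 7 × 2 = 32 labels have been skipped so far.
Adding those back, label number 32065 + 32 = 32097 at 30 labels/s is 1069 s + 27 f = 0 h 17 min 49 s frame 27, i.e. 00:17:49;27.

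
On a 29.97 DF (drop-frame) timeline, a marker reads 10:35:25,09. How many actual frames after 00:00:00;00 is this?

Complete 10-minute blocks: 63, each 17982 frames → 1132866.
Remaining 5 whole minutes in the current block: 1800 + 4 × 1798 = 8992 frames.
Within the current minute: 25 × 30 + 9 − 2 = 757 (labels ;00/;01 skipped at this minute). Total = 1132866 + 8992 + 757 = 1142615.

1142615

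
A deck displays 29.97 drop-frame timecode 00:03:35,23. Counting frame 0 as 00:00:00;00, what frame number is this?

6467

As if non-drop at 30 labels/s: (0 × 3600 + 3 × 60 + 35) × 30 + 23 = 6473.
Minute boundaries passed: 3; those not divisible by 10: 3 − 0 = 3; dropped labels = 2 × 3 = 6.
Actual frame index = 6473 − 6 = 6467.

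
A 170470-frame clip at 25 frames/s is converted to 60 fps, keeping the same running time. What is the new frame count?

409128 frames

Target frames = source frames × (target rate / source rate) = 170470 × (60)/(25) = 170470 × 12/5 = 409128.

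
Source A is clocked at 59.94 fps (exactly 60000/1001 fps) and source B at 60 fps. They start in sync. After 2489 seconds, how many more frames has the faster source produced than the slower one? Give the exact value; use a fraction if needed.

149340/1001 frames

A emits 60000/1001 × 2489 = 149340000/1001 frames; B emits 60 × 2489 = 149340.
Difference = 149340/1001 frames (≈ 149.1908); B is ahead of A.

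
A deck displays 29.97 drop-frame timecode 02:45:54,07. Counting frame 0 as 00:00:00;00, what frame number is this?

298329

As if non-drop at 30 labels/s: (2 × 3600 + 45 × 60 + 54) × 30 + 7 = 298627.
Minute boundaries passed: 165; those not divisible by 10: 165 − 16 = 149; dropped labels = 2 × 149 = 298.
Actual frame index = 298627 − 298 = 298329.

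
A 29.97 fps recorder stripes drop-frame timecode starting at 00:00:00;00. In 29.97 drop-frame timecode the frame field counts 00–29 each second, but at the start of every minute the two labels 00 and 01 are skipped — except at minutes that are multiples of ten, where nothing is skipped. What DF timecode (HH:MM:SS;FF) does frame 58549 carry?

00:32:33;17

Ten DF minutes hold 17982 frames, so frame 58549 lies in block 3 (frames 53946–71927) with 4603 frames into that block.
The block's first minute is 1800 frames and the rest 1798 each; 4603 frames reaches minute 2, so 3 × 18 + 2 × 2 = 58 labels have been skipped so far.
Adding those back, label number 58549 + 58 = 58607 at 30 labels/s is 1953 s + 17 f = 0 h 32 min 33 s frame 17, i.e. 00:32:33;17.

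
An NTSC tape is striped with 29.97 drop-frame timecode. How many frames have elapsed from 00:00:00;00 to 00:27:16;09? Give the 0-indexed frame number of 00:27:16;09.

As if non-drop at 30 labels/s: (0 × 3600 + 27 × 60 + 16) × 30 + 9 = 49089.
Minute boundaries passed: 27; those not divisible by 10: 27 − 2 = 25; dropped labels = 2 × 25 = 50.
Actual frame index = 49089 − 50 = 49039.

49039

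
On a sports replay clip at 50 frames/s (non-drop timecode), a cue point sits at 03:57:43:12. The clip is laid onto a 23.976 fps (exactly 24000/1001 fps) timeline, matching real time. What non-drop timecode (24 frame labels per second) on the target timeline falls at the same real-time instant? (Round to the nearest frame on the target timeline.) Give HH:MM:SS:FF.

Source frame index: (3×3600 + 57×60 + 43) × 50 + 12 = 713162.
Real time: 713162 / (50) = 356581/25 s.
Target frame: (356581/25) × (24000/1001) = 342317760/1001 ≈ 341975.784 → 341976.
At 24 labels/s: frame 341976 → 03:57:29:00.

03:57:29:00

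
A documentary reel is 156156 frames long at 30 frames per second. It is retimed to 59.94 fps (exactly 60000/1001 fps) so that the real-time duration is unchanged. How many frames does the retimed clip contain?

Target frames = source frames × (target rate / source rate) = 156156 × (60000/1001)/(30) = 156156 × 2000/1001 = 312000.

312000 frames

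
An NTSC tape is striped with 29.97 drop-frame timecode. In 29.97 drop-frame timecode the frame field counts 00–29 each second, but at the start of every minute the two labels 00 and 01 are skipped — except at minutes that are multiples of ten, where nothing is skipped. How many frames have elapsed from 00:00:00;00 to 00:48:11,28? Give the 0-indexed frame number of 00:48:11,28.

Complete 10-minute blocks: 4, each 17982 frames → 71928.
Remaining 8 whole minutes in the current block: 1800 + 7 × 1798 = 14386 frames.
Within the current minute: 11 × 30 + 28 − 2 = 356 (labels ;00/;01 skipped at this minute). Total = 71928 + 14386 + 356 = 86670.

86670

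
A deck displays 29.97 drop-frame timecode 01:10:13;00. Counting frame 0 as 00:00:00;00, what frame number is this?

Complete 10-minute blocks: 7, each 17982 frames → 125874.
Remaining 0 whole minutes in the current block: 0 frames.
Within the current minute: 13 × 30 + 0 = 390. Total = 125874 + 0 + 390 = 126264.

126264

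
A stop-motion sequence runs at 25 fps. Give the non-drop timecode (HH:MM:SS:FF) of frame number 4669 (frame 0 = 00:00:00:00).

4669 ÷ 25 = 186 full seconds, remainder 19 frames.
186 s = 0 h 3 min 6 s.
Timecode: 00:03:06:19.

00:03:06:19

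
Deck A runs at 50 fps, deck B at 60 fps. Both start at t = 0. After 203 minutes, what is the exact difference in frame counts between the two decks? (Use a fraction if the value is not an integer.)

203 min = 12180 s.
A emits 50 × 12180 = 609000 frames; B emits 60 × 12180 = 730800.
Difference = 121800 frames; B is ahead of A.

121800 frames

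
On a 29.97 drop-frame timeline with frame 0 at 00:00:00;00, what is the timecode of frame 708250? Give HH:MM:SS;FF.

Ten DF minutes hold 17982 frames, so frame 708250 lies in block 39 (frames 701298–719279) with 6952 frames into that block.
The block's first minute is 1800 frames and the rest 1798 each; 6952 frames reaches minute 3, so 39 × 18 + 3 × 2 = 708 labels have been skipped so far.
Adding those back, label number 708250 + 708 = 708958 at 30 labels/s is 23631 s + 28 f = 6 h 33 min 51 s frame 28, i.e. 06:33:51;28.

06:33:51;28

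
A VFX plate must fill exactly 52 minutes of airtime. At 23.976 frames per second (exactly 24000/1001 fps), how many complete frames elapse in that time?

74805 frames

52 min = 3120 s.
Frames = 3120 × 24000/1001 = 5760000/77 ≈ 74805.1948.
Complete frames: 74805.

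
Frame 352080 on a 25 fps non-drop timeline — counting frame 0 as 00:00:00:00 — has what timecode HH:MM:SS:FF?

352080 ÷ 25 = 14083 full seconds, remainder 5 frames.
14083 s = 3 h 54 min 43 s.
Timecode: 03:54:43:05.

03:54:43:05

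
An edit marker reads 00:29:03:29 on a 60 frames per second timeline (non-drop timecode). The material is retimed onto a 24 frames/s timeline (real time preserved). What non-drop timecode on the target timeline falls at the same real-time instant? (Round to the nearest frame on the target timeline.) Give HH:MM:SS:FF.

00:29:03:12

Source frame index: (0×3600 + 29×60 + 3) × 60 + 29 = 104609.
Real time: 104609 / (60) = 104609/60 s.
Target frame: (104609/60) × (24) = 209218/5 ≈ 41843.600 → 41844.
At 24 labels/s: frame 41844 → 00:29:03:12.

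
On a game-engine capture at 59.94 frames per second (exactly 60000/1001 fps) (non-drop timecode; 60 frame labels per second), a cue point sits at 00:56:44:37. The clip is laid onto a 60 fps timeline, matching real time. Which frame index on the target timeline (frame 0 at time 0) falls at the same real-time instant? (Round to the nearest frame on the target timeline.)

Source frame index: (0×3600 + 56×60 + 44) × 60 + 37 = 204277.
Real time: 204277 / (60000/1001) = 204481277/60000 s.
Target frame: (204481277/60000) × (60) = 204481277/1000 ≈ 204481.277 → 204481.

frame 204481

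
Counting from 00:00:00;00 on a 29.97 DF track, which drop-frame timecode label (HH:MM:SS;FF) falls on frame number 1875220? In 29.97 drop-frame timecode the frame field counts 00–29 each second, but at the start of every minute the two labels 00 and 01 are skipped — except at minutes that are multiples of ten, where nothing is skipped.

17:22:49;26

Each 10-minute DF block holds 10 × 60 × 30 − 9 × 2 = 17982 frames. 1875220 ÷ 17982 → 104 full blocks, remainder 5092.
Within the partial block the first minute is 1800 frames and each further minute 1798, so 2 further minute boundaries passed. Total skipped labels = 18 × 104 + 2 × 2 = 1876.
Non-drop label index = 1875220 + 1876 = 1877096; at 30 labels/s that is 17:22:49:26, i.e. DF 17:22:49;26.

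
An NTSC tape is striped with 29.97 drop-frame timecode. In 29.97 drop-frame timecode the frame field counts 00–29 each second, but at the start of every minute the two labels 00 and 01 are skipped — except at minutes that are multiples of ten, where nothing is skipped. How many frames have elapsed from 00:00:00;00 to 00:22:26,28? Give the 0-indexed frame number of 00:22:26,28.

As if non-drop at 30 labels/s: (0 × 3600 + 22 × 60 + 26) × 30 + 28 = 40408.
Minute boundaries passed: 22; those not divisible by 10: 22 − 2 = 20; dropped labels = 2 × 20 = 40.
Actual frame index = 40408 − 40 = 40368.

40368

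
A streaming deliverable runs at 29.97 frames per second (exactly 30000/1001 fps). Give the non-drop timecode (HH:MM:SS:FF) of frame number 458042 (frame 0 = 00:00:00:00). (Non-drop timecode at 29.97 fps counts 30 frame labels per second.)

458042 ÷ 30 = 15268 full seconds, remainder 2 frames.
15268 s = 4 h 14 min 28 s.
Timecode: 04:14:28:02.

04:14:28:02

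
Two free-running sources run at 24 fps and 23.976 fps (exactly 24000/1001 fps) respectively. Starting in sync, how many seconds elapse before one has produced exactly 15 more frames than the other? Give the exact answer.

625.625 seconds

The gap grows by |24000/1001 − 24| = 24/1001 frames per second.
Time for a 15-frame gap: 15 ÷ (24/1001) = 625.625 s.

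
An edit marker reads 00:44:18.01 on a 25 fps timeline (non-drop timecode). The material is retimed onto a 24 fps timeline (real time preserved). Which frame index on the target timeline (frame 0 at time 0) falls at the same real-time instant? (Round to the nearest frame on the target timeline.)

Source frame index: (0×3600 + 44×60 + 18) × 25 + 1 = 66451.
Real time: 66451 / (25) = 66451/25 s.
Target frame: (66451/25) × (24) = 1594824/25 ≈ 63792.960 → 63793.

frame 63793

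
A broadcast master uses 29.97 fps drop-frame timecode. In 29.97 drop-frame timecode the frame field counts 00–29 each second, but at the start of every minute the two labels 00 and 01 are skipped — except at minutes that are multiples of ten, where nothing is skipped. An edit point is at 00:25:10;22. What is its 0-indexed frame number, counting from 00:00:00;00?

45276

As if non-drop at 30 labels/s: (0 × 3600 + 25 × 60 + 10) × 30 + 22 = 45322.
Minute boundaries passed: 25; those not divisible by 10: 25 − 2 = 23; dropped labels = 2 × 23 = 46.
Actual frame index = 45322 − 46 = 45276.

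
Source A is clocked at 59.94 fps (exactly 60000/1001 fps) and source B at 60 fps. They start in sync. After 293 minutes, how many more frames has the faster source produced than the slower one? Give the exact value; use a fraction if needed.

1054800/1001 frames

293 min = 17580 s.
A emits 60000/1001 × 17580 = 1054800000/1001 frames; B emits 60 × 17580 = 1054800.
Difference = 1054800/1001 frames (≈ 1053.7463); B is ahead of A.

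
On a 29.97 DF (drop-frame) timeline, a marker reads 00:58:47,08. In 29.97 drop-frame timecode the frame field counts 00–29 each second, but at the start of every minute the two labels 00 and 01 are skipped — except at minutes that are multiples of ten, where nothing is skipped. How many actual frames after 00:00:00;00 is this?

105712

Complete 10-minute blocks: 5, each 17982 frames → 89910.
Remaining 8 whole minutes in the current block: 1800 + 7 × 1798 = 14386 frames.
Within the current minute: 47 × 30 + 8 − 2 = 1416 (labels ;00/;01 skipped at this minute). Total = 89910 + 14386 + 1416 = 105712.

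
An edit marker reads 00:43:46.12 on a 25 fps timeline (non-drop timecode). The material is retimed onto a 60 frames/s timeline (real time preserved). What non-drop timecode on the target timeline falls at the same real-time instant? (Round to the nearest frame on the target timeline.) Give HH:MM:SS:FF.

Source frame index: (0×3600 + 43×60 + 46) × 25 + 12 = 65662.
Real time: 65662 / (25) = 65662/25 s.
Target frame: (65662/25) × (60) = 787944/5 ≈ 157588.800 → 157589.
At 60 labels/s: frame 157589 → 00:43:46:29.

00:43:46:29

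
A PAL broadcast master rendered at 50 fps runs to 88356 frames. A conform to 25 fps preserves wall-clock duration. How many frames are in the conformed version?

Target frames = source frames × (target rate / source rate) = 88356 × (25)/(50) = 88356 × 1/2 = 44178.

44178 frames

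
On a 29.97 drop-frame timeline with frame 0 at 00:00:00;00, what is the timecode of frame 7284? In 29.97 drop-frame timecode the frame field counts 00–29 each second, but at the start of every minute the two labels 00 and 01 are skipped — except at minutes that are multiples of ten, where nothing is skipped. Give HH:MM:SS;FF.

00:04:03;02

Each 10-minute DF block holds 10 × 60 × 30 − 9 × 2 = 17982 frames. 7284 ÷ 17982 → 0 full blocks, remainder 7284.
Within the partial block the first minute is 1800 frames and each further minute 1798, so 4 further minute boundaries passed. Total skipped labels = 18 × 0 + 2 × 4 = 8.
Non-drop label index = 7284 + 8 = 7292; at 30 labels/s that is 00:04:03:02, i.e. DF 00:04:03;02.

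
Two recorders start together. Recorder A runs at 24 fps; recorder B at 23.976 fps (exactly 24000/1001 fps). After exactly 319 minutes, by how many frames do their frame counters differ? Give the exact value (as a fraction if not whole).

41760/91 frames

319 min = 19140 s.
A emits 24 × 19140 = 459360 frames; B emits 24000/1001 × 19140 = 41760000/91.
Difference = 41760/91 frames (≈ 458.9011); B is behind A.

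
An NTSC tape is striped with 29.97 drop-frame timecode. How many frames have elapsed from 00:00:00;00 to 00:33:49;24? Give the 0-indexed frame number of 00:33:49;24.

As if non-drop at 30 labels/s: (0 × 3600 + 33 × 60 + 49) × 30 + 24 = 60894.
Minute boundaries passed: 33; those not divisible by 10: 33 − 3 = 30; dropped labels = 2 × 30 = 60.
Actual frame index = 60894 − 60 = 60834.

60834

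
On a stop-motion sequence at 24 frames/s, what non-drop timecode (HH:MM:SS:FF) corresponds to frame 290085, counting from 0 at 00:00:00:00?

03:21:26:21

290085 ÷ 24 = 12086 full seconds, remainder 21 frames.
12086 s = 3 h 21 min 26 s.
Timecode: 03:21:26:21.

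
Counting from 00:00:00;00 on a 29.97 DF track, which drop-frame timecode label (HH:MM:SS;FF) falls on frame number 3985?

00:02:12;29

Each 10-minute DF block holds 10 × 60 × 30 − 9 × 2 = 17982 frames. 3985 ÷ 17982 → 0 full blocks, remainder 3985.
Within the partial block the first minute is 1800 frames and each further minute 1798, so 2 further minute boundaries passed. Total skipped labels = 18 × 0 + 2 × 2 = 4.
Non-drop label index = 3985 + 4 = 3989; at 30 labels/s that is 00:02:12:29, i.e. DF 00:02:12;29.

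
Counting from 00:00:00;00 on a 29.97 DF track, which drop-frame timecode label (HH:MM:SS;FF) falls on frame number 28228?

Each 10-minute DF block holds 10 × 60 × 30 − 9 × 2 = 17982 frames. 28228 ÷ 17982 → 1 full block, remainder 10246.
Within the partial block the first minute is 1800 frames and each further minute 1798, so 5 further minute boundaries passed. Total skipped labels = 18 × 1 + 2 × 5 = 28.
Non-drop label index = 28228 + 28 = 28256; at 30 labels/s that is 00:15:41:26, i.e. DF 00:15:41;26.

00:15:41;26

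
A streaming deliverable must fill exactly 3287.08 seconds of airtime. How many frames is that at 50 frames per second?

Frames = 3287.08 × 50 = 164354.

164354 frames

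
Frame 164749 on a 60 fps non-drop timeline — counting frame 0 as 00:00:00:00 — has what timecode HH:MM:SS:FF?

164749 ÷ 60 = 2745 full seconds, remainder 49 frames.
2745 s = 0 h 45 min 45 s.
Timecode: 00:45:45:49.

00:45:45:49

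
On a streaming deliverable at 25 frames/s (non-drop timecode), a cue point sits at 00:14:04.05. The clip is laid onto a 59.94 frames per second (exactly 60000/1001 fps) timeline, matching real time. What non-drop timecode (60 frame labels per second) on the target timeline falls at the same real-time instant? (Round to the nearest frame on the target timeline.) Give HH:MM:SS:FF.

00:14:03:21

Source frame index: (0×3600 + 14×60 + 4) × 25 + 5 = 21105.
Real time: 21105 / (25) = 4221/5 s.
Target frame: (4221/5) × (60000/1001) = 7236000/143 ≈ 50601.399 → 50601.
At 60 labels/s: frame 50601 → 00:14:03:21.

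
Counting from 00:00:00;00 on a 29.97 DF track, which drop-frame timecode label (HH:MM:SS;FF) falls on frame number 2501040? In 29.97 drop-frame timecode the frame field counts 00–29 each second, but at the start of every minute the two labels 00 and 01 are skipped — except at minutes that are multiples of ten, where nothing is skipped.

Each 10-minute DF block holds 10 × 60 × 30 − 9 × 2 = 17982 frames. 2501040 ÷ 17982 → 139 full blocks, remainder 1542.
Within the partial block the first minute is 1800 frames and each further minute 1798, so 0 further minute boundaries passed. Total skipped labels = 18 × 139 + 2 × 0 = 2502.
Non-drop label index = 2501040 + 2502 = 2503542; at 30 labels/s that is 23:10:51:12, i.e. DF 23:10:51;12.

23:10:51;12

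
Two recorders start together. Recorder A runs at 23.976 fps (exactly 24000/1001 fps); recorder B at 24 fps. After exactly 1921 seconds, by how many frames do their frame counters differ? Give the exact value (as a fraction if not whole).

46104/1001 frames

A emits 24000/1001 × 1921 = 46104000/1001 frames; B emits 24 × 1921 = 46104.
Difference = 46104/1001 frames (≈ 46.0579); B is ahead of A.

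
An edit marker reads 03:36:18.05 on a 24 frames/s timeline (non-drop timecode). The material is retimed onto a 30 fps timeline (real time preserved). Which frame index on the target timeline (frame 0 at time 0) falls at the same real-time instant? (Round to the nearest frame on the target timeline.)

frame 389346

Source frame index: (3×3600 + 36×60 + 18) × 24 + 5 = 311477.
Real time: 311477 / (24) = 311477/24 s.
Target frame: (311477/24) × (30) = 1557385/4 ≈ 389346.250 → 389346.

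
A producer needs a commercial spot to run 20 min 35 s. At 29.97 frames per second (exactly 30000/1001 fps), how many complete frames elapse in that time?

20 min 35 s = 1235 s.
Frames = 1235 × 30000/1001 = 2850000/77 ≈ 37012.9870.
Complete frames: 37012.

37012 frames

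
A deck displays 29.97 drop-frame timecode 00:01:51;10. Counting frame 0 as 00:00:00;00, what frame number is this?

3338

Complete 10-minute blocks: 0, each 17982 frames → 0.
Remaining 1 whole minute in the current block: 1800 + 0 × 1798 = 1800 frames.
Within the current minute: 51 × 30 + 10 − 2 = 1538 (labels ;00/;01 skipped at this minute). Total = 0 + 1800 + 1538 = 3338.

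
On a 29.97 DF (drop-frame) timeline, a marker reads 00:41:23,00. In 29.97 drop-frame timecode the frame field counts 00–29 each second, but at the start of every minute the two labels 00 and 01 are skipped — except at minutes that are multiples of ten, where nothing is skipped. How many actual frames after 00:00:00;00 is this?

Complete 10-minute blocks: 4, each 17982 frames → 71928.
Remaining 1 whole minute in the current block: 1800 + 0 × 1798 = 1800 frames.
Within the current minute: 23 × 30 + 0 − 2 = 688 (labels ;00/;01 skipped at this minute). Total = 71928 + 1800 + 688 = 74416.

74416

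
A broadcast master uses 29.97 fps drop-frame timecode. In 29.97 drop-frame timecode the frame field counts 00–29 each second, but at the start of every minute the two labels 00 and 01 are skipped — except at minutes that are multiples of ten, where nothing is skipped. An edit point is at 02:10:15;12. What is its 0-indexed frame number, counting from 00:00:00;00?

Complete 10-minute blocks: 13, each 17982 frames → 233766.
Remaining 0 whole minutes in the current block: 0 frames.
Within the current minute: 15 × 30 + 12 = 462. Total = 233766 + 0 + 462 = 234228.

234228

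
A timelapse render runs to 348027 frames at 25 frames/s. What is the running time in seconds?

13921.08 seconds

Running time = 348027 / (25) = 13921.08 s.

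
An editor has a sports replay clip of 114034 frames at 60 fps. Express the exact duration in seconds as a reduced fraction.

57017/30 seconds

Running time = 114034 ÷ (60) = 114034 × 1/60 = 57017/30 s.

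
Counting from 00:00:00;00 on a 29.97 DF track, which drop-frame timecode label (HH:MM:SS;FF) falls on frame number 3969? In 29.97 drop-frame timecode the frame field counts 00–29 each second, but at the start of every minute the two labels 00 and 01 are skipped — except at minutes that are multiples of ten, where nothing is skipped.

Ten DF minutes hold 17982 frames, so frame 3969 lies in block 0 (frames 0–17981) with 3969 frames into that block.
The block's first minute is 1800 frames and the rest 1798 each; 3969 frames reaches minute 2, so 0 × 18 + 2 × 2 = 4 labels have been skipped so far.
Adding those back, label number 3969 + 4 = 3973 at 30 labels/s is 132 s + 13 f = 0 h 2 min 12 s frame 13, i.e. 00:02:12;13.

00:02:12;13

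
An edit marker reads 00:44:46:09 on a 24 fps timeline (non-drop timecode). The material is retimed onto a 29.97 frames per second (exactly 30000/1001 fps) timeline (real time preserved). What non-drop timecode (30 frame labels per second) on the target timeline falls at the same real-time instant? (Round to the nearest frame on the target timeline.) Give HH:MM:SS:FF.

Source frame index: (0×3600 + 44×60 + 46) × 24 + 9 = 64473.
Real time: 64473 / (24) = 21491/8 s.
Target frame: (21491/8) × (30000/1001) = 80591250/1001 ≈ 80510.739 → 80511.
At 30 labels/s: frame 80511 → 00:44:43:21.

00:44:43:21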